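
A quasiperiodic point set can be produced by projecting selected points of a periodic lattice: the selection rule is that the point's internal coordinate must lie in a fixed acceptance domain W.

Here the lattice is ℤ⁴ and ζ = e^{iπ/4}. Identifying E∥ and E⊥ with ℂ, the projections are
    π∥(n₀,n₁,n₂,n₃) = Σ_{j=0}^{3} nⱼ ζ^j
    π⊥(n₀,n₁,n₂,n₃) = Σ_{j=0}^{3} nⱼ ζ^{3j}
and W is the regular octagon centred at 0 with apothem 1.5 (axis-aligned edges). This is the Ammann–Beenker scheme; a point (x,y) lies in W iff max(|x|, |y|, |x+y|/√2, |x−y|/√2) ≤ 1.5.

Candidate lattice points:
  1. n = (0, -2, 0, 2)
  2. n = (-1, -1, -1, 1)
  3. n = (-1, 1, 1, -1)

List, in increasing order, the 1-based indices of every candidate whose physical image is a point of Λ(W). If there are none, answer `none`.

2

π⊥(n) = n₀ + n₁ζ³ + n₂ζ⁶ + n₃ζ⁹ where ζ = e^{iπ/4}.
#1 (0, -2, 0, 2): internal (2.8284, 0.0000); octagon support 2.8284 vs apothem 1.5 → ∉ W
#2 (-1, -1, -1, 1): internal (0.4142, 1.0000); octagon support 1.0000 vs apothem 1.5 → ∈ W
#3 (-1, 1, 1, -1): internal (-2.4142, -1.0000); octagon support 2.4142 vs apothem 1.5 → ∉ W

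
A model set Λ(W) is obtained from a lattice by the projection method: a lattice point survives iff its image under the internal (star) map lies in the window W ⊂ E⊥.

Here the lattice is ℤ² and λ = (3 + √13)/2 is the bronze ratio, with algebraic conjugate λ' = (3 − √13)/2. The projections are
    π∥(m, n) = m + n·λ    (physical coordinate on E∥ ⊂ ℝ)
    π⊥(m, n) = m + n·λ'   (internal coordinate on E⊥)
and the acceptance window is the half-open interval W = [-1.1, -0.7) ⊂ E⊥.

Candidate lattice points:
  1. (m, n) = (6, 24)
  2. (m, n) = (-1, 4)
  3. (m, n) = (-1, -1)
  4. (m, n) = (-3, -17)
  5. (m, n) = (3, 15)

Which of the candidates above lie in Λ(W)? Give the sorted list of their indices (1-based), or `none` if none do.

none

Numerically λ ≈ 3.30278 and λ' = −1/λ ≈ -0.30278.
#1 (6,24): internal coord 6 + (24)·λ' = -1.26662; -1.26662 ∉ [-1.1, -0.7) → out
#2 (-1,4): internal coord -1 + (4)·λ' = -2.21110; -2.21110 ∉ [-1.1, -0.7) → out
#3 (-1,-1): internal coord -1 + (-1)·λ' = -0.69722; -0.69722 ∉ [-1.1, -0.7) → out
#4 (-3,-17): internal coord -3 + (-17)·λ' = +2.14719; +2.14719 ∉ [-1.1, -0.7) → out
#5 (3,15): internal coord 3 + (15)·λ' = -1.54163; -1.54163 ∉ [-1.1, -0.7) → out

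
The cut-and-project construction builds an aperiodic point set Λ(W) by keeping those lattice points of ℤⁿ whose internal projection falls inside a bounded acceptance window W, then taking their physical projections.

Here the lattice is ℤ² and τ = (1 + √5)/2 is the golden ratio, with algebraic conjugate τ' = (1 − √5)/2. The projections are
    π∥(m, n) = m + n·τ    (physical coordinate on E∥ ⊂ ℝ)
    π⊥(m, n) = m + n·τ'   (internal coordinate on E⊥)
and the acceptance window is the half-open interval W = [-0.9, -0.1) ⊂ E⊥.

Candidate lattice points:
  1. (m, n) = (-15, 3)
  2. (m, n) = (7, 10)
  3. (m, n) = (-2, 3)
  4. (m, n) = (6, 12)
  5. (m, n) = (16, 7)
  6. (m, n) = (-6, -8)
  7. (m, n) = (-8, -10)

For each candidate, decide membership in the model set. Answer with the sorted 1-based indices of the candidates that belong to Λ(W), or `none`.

Numerically τ ≈ 1.61803 and τ' = −1/τ ≈ -0.61803.
candidate 1: (m,n)=(-15,3) → π∥ = -15+3·τ ≈ -10.14590, π⊥ = -15+3·τ' ≈ -16.85410 ∉ [-0.9, -0.1) ⇒ out
candidate 2: (m,n)=(7,10) → π∥ = 7+10·τ ≈ 23.18034, π⊥ = 7+10·τ' ≈ 0.81966 ∉ [-0.9, -0.1) ⇒ out
candidate 3: (m,n)=(-2,3) → π∥ = -2+3·τ ≈ 2.85410, π⊥ = -2+3·τ' ≈ -3.85410 ∉ [-0.9, -0.1) ⇒ out
candidate 4: (m,n)=(6,12) → π∥ = 6+12·τ ≈ 25.41641, π⊥ = 6+12·τ' ≈ -1.41641 ∉ [-0.9, -0.1) ⇒ out
candidate 5: (m,n)=(16,7) → π∥ = 16+7·τ ≈ 27.32624, π⊥ = 16+7·τ' ≈ 11.67376 ∉ [-0.9, -0.1) ⇒ out
candidate 6: (m,n)=(-6,-8) → π∥ = -6-8·τ ≈ -18.94427, π⊥ = -6-8·τ' ≈ -1.05573 ∉ [-0.9, -0.1) ⇒ out
candidate 7: (m,n)=(-8,-10) → π∥ = -8-10·τ ≈ -24.18034, π⊥ = -8-10·τ' ≈ -1.81966 ∉ [-0.9, -0.1) ⇒ out

none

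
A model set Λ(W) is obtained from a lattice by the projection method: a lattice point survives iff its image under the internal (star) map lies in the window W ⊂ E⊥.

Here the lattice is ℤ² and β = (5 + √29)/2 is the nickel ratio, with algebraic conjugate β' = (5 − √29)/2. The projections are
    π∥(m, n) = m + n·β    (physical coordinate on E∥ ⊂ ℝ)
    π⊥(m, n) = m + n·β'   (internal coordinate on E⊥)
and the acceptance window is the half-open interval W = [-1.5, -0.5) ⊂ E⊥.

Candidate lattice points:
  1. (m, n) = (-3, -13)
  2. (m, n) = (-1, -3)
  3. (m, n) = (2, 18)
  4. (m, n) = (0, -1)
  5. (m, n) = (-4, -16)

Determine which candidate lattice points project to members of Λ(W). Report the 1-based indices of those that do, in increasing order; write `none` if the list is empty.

3, 5

β' = (5−√29)/2 ≈ -0.192582.
#1 (-3,-13): internal coord -3 + (-13)·β' = -0.496429; -0.496429 ∉ [-1.5, -0.5) → out
#2 (-1,-3): internal coord -1 + (-3)·β' = -0.422253; -0.422253 ∉ [-1.5, -0.5) → out
#3 (2,18): internal coord 2 + (18)·β' = -1.466483; -1.466483 ∈ [-1.5, -0.5) → IN Λ
#4 (0,-1): internal coord 0 + (-1)·β' = +0.192582; +0.192582 ∉ [-1.5, -0.5) → out
#5 (-4,-16): internal coord -4 + (-16)·β' = -0.918682; -0.918682 ∈ [-1.5, -0.5) → IN Λ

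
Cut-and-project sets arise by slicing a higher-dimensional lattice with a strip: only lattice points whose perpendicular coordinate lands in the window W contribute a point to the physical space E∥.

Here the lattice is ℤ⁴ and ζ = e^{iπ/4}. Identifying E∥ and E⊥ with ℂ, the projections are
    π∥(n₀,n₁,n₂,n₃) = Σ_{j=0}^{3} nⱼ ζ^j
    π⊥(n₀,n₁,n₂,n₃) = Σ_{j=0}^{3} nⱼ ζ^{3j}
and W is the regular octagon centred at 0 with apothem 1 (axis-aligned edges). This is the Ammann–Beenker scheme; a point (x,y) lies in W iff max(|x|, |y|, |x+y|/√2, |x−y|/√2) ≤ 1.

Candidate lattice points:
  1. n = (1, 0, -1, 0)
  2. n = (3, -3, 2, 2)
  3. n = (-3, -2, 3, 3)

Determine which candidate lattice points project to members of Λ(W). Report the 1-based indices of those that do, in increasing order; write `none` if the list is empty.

Internal map: ζ^{3j} for j=0..3 gives (1,0), (−√2/2,√2/2), (0,−1), (√2/2,√2/2).
candidate 1: n = (1, 0, -1, 0) → π⊥ ≈ (+1.0000, +1.0000); max(|x|,|y|,|x±y|/√2) = 1.4142 > 1 ⇒ ∉ W
candidate 2: n = (3, -3, 2, 2) → π⊥ ≈ (+6.5355, -2.7071); max(|x|,|y|,|x±y|/√2) = 6.5355 > 1 ⇒ ∉ W
candidate 3: n = (-3, -2, 3, 3) → π⊥ ≈ (+0.5355, -2.2929); max(|x|,|y|,|x±y|/√2) = 2.2929 > 1 ⇒ ∉ W

none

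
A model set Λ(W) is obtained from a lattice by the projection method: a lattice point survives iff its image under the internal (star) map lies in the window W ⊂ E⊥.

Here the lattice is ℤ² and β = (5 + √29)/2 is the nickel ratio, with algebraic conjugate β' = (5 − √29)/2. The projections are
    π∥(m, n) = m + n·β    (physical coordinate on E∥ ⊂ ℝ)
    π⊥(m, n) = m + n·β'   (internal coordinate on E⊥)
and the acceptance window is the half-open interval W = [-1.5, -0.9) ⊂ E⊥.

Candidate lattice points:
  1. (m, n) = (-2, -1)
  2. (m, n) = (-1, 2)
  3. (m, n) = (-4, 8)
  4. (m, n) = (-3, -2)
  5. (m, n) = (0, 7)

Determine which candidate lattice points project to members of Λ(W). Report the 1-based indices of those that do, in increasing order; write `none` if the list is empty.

2, 5

β' = (5−√29)/2 ≈ -0.192582.
[1] lift (-2,-1): star map gives -1.807418; window check -1.5 ≤ -1.807418 < -0.9 is false → out
[2] lift (-1,2): star map gives -1.385165; window check -1.5 ≤ -1.385165 < -0.9 is true → IN Λ
[3] lift (-4,8): star map gives -5.540659; window check -1.5 ≤ -5.540659 < -0.9 is false → out
[4] lift (-3,-2): star map gives -2.614835; window check -1.5 ≤ -2.614835 < -0.9 is false → out
[5] lift (0,7): star map gives -1.348077; window check -1.5 ≤ -1.348077 < -0.9 is true → IN Λ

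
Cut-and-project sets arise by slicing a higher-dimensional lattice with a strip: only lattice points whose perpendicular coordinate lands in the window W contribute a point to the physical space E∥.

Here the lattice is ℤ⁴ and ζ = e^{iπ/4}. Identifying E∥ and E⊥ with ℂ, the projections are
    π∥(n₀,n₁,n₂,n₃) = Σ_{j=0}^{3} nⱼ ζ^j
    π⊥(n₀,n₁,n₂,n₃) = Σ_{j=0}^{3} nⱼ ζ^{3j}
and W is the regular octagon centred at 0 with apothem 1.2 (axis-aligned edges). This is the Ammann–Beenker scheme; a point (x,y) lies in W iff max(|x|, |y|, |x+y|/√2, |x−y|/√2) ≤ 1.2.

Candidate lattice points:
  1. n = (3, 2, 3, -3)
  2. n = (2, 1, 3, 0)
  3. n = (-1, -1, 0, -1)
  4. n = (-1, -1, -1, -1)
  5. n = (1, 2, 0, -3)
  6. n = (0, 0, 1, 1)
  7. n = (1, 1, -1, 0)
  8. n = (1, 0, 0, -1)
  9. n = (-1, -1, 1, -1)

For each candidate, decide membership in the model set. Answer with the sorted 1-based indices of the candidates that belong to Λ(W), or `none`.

π⊥(n) = n₀ + n₁ζ³ + n₂ζ⁶ + n₃ζ⁹ where ζ = e^{iπ/4}.
candidate 1: n = (3, 2, 3, -3) → π⊥ ≈ (-0.53553, -3.70711); max(|x|,|y|,|x±y|/√2) = 3.70711 > 1.2 ⇒ ∉ W
candidate 2: n = (2, 1, 3, 0) → π⊥ ≈ (+1.29289, -2.29289); max(|x|,|y|,|x±y|/√2) = 2.53553 > 1.2 ⇒ ∉ W
candidate 3: n = (-1, -1, 0, -1) → π⊥ ≈ (-1.00000, -1.41421); max(|x|,|y|,|x±y|/√2) = 1.70711 > 1.2 ⇒ ∉ W
candidate 4: n = (-1, -1, -1, -1) → π⊥ ≈ (-1.00000, -0.41421); max(|x|,|y|,|x±y|/√2) = 1.00000 ≤ 1.2 ⇒ ∈ W
candidate 5: n = (1, 2, 0, -3) → π⊥ ≈ (-2.53553, -0.70711); max(|x|,|y|,|x±y|/√2) = 2.53553 > 1.2 ⇒ ∉ W
candidate 6: n = (0, 0, 1, 1) → π⊥ ≈ (+0.70711, -0.29289); max(|x|,|y|,|x±y|/√2) = 0.70711 ≤ 1.2 ⇒ ∈ W
candidate 7: n = (1, 1, -1, 0) → π⊥ ≈ (+0.29289, +1.70711); max(|x|,|y|,|x±y|/√2) = 1.70711 > 1.2 ⇒ ∉ W
candidate 8: n = (1, 0, 0, -1) → π⊥ ≈ (+0.29289, -0.70711); max(|x|,|y|,|x±y|/√2) = 0.70711 ≤ 1.2 ⇒ ∈ W
candidate 9: n = (-1, -1, 1, -1) → π⊥ ≈ (-1.00000, -2.41421); max(|x|,|y|,|x±y|/√2) = 2.41421 > 1.2 ⇒ ∉ W

4, 6, 8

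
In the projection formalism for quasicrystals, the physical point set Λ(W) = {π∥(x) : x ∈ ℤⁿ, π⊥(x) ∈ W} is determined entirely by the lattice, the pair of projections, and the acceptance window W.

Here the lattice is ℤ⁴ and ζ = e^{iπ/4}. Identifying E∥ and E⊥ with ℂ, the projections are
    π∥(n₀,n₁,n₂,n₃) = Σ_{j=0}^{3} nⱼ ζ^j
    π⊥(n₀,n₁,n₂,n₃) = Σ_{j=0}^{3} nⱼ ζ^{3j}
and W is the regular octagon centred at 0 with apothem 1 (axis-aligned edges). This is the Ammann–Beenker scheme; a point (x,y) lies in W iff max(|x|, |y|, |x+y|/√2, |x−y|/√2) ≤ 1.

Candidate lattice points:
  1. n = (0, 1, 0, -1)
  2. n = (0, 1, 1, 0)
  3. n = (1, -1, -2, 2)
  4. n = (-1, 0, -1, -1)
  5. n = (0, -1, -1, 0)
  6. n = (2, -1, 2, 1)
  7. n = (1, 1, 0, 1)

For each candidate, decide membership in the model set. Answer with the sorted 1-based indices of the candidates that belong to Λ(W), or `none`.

2, 5

π⊥(n) = n₀ + n₁ζ³ + n₂ζ⁶ + n₃ζ⁹ where ζ = e^{iπ/4}.
#1 (0, 1, 0, -1): internal (-1.41421, 0.00000); octagon support 1.41421 vs apothem 1 → ∉ W
#2 (0, 1, 1, 0): internal (-0.70711, -0.29289); octagon support 0.70711 vs apothem 1 → ∈ W
#3 (1, -1, -2, 2): internal (3.12132, 2.70711); octagon support 4.12132 vs apothem 1 → ∉ W
#4 (-1, 0, -1, -1): internal (-1.70711, 0.29289); octagon support 1.70711 vs apothem 1 → ∉ W
#5 (0, -1, -1, 0): internal (0.70711, 0.29289); octagon support 0.70711 vs apothem 1 → ∈ W
#6 (2, -1, 2, 1): internal (3.41421, -2.00000); octagon support 3.82843 vs apothem 1 → ∉ W
#7 (1, 1, 0, 1): internal (1.00000, 1.41421); octagon support 1.70711 vs apothem 1 → ∉ W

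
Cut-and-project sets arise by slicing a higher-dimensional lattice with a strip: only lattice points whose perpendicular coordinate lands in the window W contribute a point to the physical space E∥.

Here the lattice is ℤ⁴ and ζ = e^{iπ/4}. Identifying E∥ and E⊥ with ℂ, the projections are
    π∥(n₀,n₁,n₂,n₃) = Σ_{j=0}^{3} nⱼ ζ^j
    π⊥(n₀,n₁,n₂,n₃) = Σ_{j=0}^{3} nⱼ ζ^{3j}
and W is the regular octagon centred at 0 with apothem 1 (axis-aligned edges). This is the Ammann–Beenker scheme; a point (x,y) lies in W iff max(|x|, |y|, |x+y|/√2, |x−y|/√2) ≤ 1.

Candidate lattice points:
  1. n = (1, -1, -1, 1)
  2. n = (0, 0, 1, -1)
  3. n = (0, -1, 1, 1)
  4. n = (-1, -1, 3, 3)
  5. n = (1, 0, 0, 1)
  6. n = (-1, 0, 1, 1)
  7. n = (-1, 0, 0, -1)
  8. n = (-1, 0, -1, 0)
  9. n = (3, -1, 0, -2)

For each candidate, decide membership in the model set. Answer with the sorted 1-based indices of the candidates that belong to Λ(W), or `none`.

6

With ζ = e^{iπ/4} the internal vectors are ζ^0,ζ^3,ζ^6,ζ^9.
#1 (1, -1, -1, 1): internal (2.41421, 1.00000); octagon support 2.41421 vs apothem 1 → ∉ W
#2 (0, 0, 1, -1): internal (-0.70711, -1.70711); octagon support 1.70711 vs apothem 1 → ∉ W
#3 (0, -1, 1, 1): internal (1.41421, -1.00000); octagon support 1.70711 vs apothem 1 → ∉ W
#4 (-1, -1, 3, 3): internal (1.82843, -1.58579); octagon support 2.41421 vs apothem 1 → ∉ W
#5 (1, 0, 0, 1): internal (1.70711, 0.70711); octagon support 1.70711 vs apothem 1 → ∉ W
#6 (-1, 0, 1, 1): internal (-0.29289, -0.29289); octagon support 0.41421 vs apothem 1 → ∈ W
#7 (-1, 0, 0, -1): internal (-1.70711, -0.70711); octagon support 1.70711 vs apothem 1 → ∉ W
#8 (-1, 0, -1, 0): internal (-1.00000, 1.00000); octagon support 1.41421 vs apothem 1 → ∉ W
#9 (3, -1, 0, -2): internal (2.29289, -2.12132); octagon support 3.12132 vs apothem 1 → ∉ W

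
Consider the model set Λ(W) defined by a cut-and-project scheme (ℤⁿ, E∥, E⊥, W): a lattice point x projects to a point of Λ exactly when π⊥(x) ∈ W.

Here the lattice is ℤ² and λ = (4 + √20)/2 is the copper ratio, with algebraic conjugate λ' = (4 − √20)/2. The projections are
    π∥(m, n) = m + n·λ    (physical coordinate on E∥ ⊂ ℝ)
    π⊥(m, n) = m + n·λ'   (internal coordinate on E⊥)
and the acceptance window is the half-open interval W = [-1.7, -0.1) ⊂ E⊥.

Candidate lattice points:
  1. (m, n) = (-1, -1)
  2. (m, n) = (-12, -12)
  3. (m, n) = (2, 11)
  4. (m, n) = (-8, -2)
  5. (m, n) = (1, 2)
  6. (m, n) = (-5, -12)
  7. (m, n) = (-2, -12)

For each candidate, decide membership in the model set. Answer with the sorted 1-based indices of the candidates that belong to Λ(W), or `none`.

λ' = (4−√20)/2 ≈ -0.236068.
#1 (-1,-1): internal coord -1 + (-1)·λ' = -0.763932; -0.763932 ∈ [-1.7, -0.1) → IN Λ
#2 (-12,-12): internal coord -12 + (-12)·λ' = -9.167184; -9.167184 ∉ [-1.7, -0.1) → out
#3 (2,11): internal coord 2 + (11)·λ' = -0.596748; -0.596748 ∈ [-1.7, -0.1) → IN Λ
#4 (-8,-2): internal coord -8 + (-2)·λ' = -7.527864; -7.527864 ∉ [-1.7, -0.1) → out
#5 (1,2): internal coord 1 + (2)·λ' = +0.527864; +0.527864 ∉ [-1.7, -0.1) → out
#6 (-5,-12): internal coord -5 + (-12)·λ' = -2.167184; -2.167184 ∉ [-1.7, -0.1) → out
#7 (-2,-12): internal coord -2 + (-12)·λ' = +0.832816; +0.832816 ∉ [-1.7, -0.1) → out

1, 3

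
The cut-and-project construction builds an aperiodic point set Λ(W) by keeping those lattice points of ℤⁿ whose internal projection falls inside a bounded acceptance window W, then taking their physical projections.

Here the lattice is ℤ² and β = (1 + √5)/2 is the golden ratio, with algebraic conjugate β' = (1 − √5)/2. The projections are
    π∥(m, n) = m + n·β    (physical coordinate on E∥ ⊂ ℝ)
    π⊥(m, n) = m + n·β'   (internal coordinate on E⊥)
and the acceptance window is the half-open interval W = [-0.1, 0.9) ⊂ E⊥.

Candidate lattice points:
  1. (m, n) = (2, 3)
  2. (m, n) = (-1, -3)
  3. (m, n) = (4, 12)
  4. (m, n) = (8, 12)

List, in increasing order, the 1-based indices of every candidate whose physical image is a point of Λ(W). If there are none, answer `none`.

Compute β' = (1−√5)/2 = -0.6180, so π⊥(m,n) = m -0.6180·n.
candidate 1: (m,n)=(2,3) → π∥ = 2+3·β ≈ 6.8541, π⊥ = 2+3·β' ≈ 0.1459 ∈ [-0.1, 0.9) ⇒ IN Λ
candidate 2: (m,n)=(-1,-3) → π∥ = -1-3·β ≈ -5.8541, π⊥ = -1-3·β' ≈ 0.8541 ∈ [-0.1, 0.9) ⇒ IN Λ
candidate 3: (m,n)=(4,12) → π∥ = 4+12·β ≈ 23.4164, π⊥ = 4+12·β' ≈ -3.4164 ∉ [-0.1, 0.9) ⇒ out
candidate 4: (m,n)=(8,12) → π∥ = 8+12·β ≈ 27.4164, π⊥ = 8+12·β' ≈ 0.5836 ∈ [-0.1, 0.9) ⇒ IN Λ

1, 2, 4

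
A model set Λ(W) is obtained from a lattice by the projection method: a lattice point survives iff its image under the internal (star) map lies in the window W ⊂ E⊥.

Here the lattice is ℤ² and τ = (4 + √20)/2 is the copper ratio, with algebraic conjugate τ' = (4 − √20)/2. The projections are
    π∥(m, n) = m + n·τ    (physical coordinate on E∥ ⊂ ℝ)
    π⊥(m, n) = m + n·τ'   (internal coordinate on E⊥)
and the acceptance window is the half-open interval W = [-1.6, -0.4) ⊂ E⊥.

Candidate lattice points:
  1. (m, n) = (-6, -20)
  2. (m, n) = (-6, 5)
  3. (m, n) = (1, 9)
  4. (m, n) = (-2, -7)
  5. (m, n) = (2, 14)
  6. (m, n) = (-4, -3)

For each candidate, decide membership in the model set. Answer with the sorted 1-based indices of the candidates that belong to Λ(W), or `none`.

Compute τ' = (4−√20)/2 = -0.2361, so π⊥(m,n) = m -0.2361·n.
#1 (-6,-20): internal coord -6 + (-20)·τ' = -1.2786; -1.2786 ∈ [-1.6, -0.4) → IN Λ
#2 (-6,5): internal coord -6 + (5)·τ' = -7.1803; -7.1803 ∉ [-1.6, -0.4) → out
#3 (1,9): internal coord 1 + (9)·τ' = -1.1246; -1.1246 ∈ [-1.6, -0.4) → IN Λ
#4 (-2,-7): internal coord -2 + (-7)·τ' = -0.3475; -0.3475 ∉ [-1.6, -0.4) → out
#5 (2,14): internal coord 2 + (14)·τ' = -1.3050; -1.3050 ∈ [-1.6, -0.4) → IN Λ
#6 (-4,-3): internal coord -4 + (-3)·τ' = -3.2918; -3.2918 ∉ [-1.6, -0.4) → out

1, 3, 5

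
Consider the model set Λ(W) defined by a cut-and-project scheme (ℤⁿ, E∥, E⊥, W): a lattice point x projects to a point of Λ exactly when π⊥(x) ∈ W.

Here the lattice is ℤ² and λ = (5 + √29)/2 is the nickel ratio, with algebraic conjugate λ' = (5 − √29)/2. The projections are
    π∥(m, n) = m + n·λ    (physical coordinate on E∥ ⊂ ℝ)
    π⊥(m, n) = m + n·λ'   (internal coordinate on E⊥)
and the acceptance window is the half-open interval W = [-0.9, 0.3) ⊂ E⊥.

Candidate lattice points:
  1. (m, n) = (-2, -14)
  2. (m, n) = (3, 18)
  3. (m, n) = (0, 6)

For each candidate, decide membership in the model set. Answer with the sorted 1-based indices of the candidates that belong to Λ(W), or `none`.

2

Compute λ' = (5−√29)/2 = -0.192582, so π⊥(m,n) = m -0.192582·n.
#1 (-2,-14): internal coord -2 + (-14)·λ' = +0.696154; +0.696154 ∉ [-0.9, 0.3) → out
#2 (3,18): internal coord 3 + (18)·λ' = -0.466483; -0.466483 ∈ [-0.9, 0.3) → IN Λ
#3 (0,6): internal coord 0 + (6)·λ' = -1.155494; -1.155494 ∉ [-0.9, 0.3) → out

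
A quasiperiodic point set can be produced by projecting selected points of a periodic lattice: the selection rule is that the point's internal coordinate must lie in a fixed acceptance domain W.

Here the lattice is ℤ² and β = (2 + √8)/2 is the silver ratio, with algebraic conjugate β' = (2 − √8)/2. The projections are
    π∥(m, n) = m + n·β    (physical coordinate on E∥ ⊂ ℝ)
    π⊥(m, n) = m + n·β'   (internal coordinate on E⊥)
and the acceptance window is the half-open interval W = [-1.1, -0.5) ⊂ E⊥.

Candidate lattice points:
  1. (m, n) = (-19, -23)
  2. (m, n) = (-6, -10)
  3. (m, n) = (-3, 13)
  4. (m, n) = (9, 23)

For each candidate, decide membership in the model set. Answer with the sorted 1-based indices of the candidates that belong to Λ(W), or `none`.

Numerically β ≈ 2.4142 and β' = −1/β ≈ -0.4142.
candidate 1: (m,n)=(-19,-23) → π∥ = -19-23·β ≈ -74.5269, π⊥ = -19-23·β' ≈ -9.4731 ∉ [-1.1, -0.5) ⇒ out
candidate 2: (m,n)=(-6,-10) → π∥ = -6-10·β ≈ -30.1421, π⊥ = -6-10·β' ≈ -1.8579 ∉ [-1.1, -0.5) ⇒ out
candidate 3: (m,n)=(-3,13) → π∥ = -3+13·β ≈ 28.3848, π⊥ = -3+13·β' ≈ -8.3848 ∉ [-1.1, -0.5) ⇒ out
candidate 4: (m,n)=(9,23) → π∥ = 9+23·β ≈ 64.5269, π⊥ = 9+23·β' ≈ -0.5269 ∈ [-1.1, -0.5) ⇒ IN Λ

4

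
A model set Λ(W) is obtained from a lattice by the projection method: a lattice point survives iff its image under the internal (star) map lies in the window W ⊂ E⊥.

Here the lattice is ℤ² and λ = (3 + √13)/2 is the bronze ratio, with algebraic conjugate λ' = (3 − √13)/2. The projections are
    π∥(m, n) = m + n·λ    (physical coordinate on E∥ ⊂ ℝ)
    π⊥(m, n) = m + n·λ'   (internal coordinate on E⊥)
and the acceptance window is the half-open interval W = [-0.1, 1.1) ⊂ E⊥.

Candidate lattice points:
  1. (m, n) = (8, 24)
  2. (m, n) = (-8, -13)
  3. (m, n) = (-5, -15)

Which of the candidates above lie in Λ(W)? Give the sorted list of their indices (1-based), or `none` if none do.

1

Numerically λ ≈ 3.302776 and λ' = −1/λ ≈ -0.302776.
candidate 1: (m,n)=(8,24) → π∥ = 8+24·λ ≈ 87.266615, π⊥ = 8+24·λ' ≈ 0.733385 ∈ [-0.1, 1.1) ⇒ IN Λ
candidate 2: (m,n)=(-8,-13) → π∥ = -8-13·λ ≈ -50.936083, π⊥ = -8-13·λ' ≈ -4.063917 ∉ [-0.1, 1.1) ⇒ out
candidate 3: (m,n)=(-5,-15) → π∥ = -5-15·λ ≈ -54.541635, π⊥ = -5-15·λ' ≈ -0.458365 ∉ [-0.1, 1.1) ⇒ out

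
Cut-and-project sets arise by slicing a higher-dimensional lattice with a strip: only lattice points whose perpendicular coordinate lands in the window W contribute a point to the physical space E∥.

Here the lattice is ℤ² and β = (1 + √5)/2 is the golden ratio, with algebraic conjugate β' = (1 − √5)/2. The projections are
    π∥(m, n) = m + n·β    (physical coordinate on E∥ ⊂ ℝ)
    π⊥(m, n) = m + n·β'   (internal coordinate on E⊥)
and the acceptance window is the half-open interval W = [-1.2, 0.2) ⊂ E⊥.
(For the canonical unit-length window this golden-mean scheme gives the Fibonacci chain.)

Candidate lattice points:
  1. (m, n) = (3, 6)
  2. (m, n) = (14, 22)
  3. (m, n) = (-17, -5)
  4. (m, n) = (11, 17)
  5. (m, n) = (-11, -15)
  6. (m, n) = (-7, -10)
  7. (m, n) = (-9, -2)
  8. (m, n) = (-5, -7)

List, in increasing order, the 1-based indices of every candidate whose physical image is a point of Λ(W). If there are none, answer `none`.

Compute β' = (1−√5)/2 = -0.61803, so π⊥(m,n) = m -0.61803·n.
candidate 1: (m,n)=(3,6) → π∥ = 3+6·β ≈ 12.70820, π⊥ = 3+6·β' ≈ -0.70820 ∈ [-1.2, 0.2) ⇒ IN Λ
candidate 2: (m,n)=(14,22) → π∥ = 14+22·β ≈ 49.59675, π⊥ = 14+22·β' ≈ 0.40325 ∉ [-1.2, 0.2) ⇒ out
candidate 3: (m,n)=(-17,-5) → π∥ = -17-5·β ≈ -25.09017, π⊥ = -17-5·β' ≈ -13.90983 ∉ [-1.2, 0.2) ⇒ out
candidate 4: (m,n)=(11,17) → π∥ = 11+17·β ≈ 38.50658, π⊥ = 11+17·β' ≈ 0.49342 ∉ [-1.2, 0.2) ⇒ out
candidate 5: (m,n)=(-11,-15) → π∥ = -11-15·β ≈ -35.27051, π⊥ = -11-15·β' ≈ -1.72949 ∉ [-1.2, 0.2) ⇒ out
candidate 6: (m,n)=(-7,-10) → π∥ = -7-10·β ≈ -23.18034, π⊥ = -7-10·β' ≈ -0.81966 ∈ [-1.2, 0.2) ⇒ IN Λ
candidate 7: (m,n)=(-9,-2) → π∥ = -9-2·β ≈ -12.23607, π⊥ = -9-2·β' ≈ -7.76393 ∉ [-1.2, 0.2) ⇒ out
candidate 8: (m,n)=(-5,-7) → π∥ = -5-7·β ≈ -16.32624, π⊥ = -5-7·β' ≈ -0.67376 ∈ [-1.2, 0.2) ⇒ IN Λ

1, 6, 8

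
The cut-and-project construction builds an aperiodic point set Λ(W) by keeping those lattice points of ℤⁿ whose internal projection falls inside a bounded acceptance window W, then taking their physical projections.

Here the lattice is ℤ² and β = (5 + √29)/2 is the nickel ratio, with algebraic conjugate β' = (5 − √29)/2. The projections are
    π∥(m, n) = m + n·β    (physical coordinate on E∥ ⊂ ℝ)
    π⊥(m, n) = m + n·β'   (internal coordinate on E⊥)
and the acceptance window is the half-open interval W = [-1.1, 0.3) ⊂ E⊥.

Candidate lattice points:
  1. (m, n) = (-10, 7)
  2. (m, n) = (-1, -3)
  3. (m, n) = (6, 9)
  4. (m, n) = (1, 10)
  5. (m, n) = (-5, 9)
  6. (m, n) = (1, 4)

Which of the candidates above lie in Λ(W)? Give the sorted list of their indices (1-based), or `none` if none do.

Numerically β ≈ 5.19258 and β' = −1/β ≈ -0.19258.
#1 (-10,7): internal coord -10 + (7)·β' = -11.34808; -11.34808 ∉ [-1.1, 0.3) → out
#2 (-1,-3): internal coord -1 + (-3)·β' = -0.42225; -0.42225 ∈ [-1.1, 0.3) → IN Λ
#3 (6,9): internal coord 6 + (9)·β' = +4.26676; +4.26676 ∉ [-1.1, 0.3) → out
#4 (1,10): internal coord 1 + (10)·β' = -0.92582; -0.92582 ∈ [-1.1, 0.3) → IN Λ
#5 (-5,9): internal coord -5 + (9)·β' = -6.73324; -6.73324 ∉ [-1.1, 0.3) → out
#6 (1,4): internal coord 1 + (4)·β' = +0.22967; +0.22967 ∈ [-1.1, 0.3) → IN Λ

2, 4, 6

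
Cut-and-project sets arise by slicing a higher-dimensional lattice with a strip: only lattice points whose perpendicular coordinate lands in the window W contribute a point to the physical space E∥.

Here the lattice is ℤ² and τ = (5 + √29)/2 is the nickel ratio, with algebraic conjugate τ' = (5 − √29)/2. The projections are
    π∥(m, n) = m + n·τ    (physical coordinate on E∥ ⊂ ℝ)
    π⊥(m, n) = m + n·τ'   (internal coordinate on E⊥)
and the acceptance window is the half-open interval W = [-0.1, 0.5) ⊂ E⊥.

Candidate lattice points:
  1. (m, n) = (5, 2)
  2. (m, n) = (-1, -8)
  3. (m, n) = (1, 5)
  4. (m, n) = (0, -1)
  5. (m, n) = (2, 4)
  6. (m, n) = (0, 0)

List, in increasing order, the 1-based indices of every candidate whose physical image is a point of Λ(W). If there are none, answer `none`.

τ' = (5−√29)/2 ≈ -0.192582.
candidate 1: (m,n)=(5,2) → π∥ = 5+2·τ ≈ 15.385165, π⊥ = 5+2·τ' ≈ 4.614835 ∉ [-0.1, 0.5) ⇒ out
candidate 2: (m,n)=(-1,-8) → π∥ = -1-8·τ ≈ -42.540659, π⊥ = -1-8·τ' ≈ 0.540659 ∉ [-0.1, 0.5) ⇒ out
candidate 3: (m,n)=(1,5) → π∥ = 1+5·τ ≈ 26.962912, π⊥ = 1+5·τ' ≈ 0.037088 ∈ [-0.1, 0.5) ⇒ IN Λ
candidate 4: (m,n)=(0,-1) → π∥ = 0-1·τ ≈ -5.192582, π⊥ = 0-1·τ' ≈ 0.192582 ∈ [-0.1, 0.5) ⇒ IN Λ
candidate 5: (m,n)=(2,4) → π∥ = 2+4·τ ≈ 22.770330, π⊥ = 2+4·τ' ≈ 1.229670 ∉ [-0.1, 0.5) ⇒ out
candidate 6: (m,n)=(0,0) → π∥ = 0+0·τ ≈ 0.000000, π⊥ = 0+0·τ' ≈ 0.000000 ∈ [-0.1, 0.5) ⇒ IN Λ

3, 4, 6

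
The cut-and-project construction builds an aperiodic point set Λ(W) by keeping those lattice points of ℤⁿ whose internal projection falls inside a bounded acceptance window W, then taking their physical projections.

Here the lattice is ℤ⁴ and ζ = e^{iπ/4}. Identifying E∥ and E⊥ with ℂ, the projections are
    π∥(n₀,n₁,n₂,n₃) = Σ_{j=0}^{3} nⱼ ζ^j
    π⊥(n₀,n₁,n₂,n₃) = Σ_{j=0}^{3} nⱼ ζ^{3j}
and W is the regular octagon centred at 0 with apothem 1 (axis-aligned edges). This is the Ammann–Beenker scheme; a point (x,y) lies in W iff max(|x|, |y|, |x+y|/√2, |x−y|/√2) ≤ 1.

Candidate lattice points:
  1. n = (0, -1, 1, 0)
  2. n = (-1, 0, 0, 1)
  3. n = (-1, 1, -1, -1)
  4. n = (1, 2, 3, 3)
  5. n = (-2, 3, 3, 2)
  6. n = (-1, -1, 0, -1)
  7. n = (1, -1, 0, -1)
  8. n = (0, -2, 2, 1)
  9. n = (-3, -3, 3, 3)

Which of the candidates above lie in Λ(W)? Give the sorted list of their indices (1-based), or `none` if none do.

2

With ζ = e^{iπ/4} the internal vectors are ζ^0,ζ^3,ζ^6,ζ^9.
candidate 1: n = (0, -1, 1, 0) → π⊥ ≈ (+0.707107, -1.707107); max(|x|,|y|,|x±y|/√2) = 1.707107 > 1 ⇒ ∉ W
candidate 2: n = (-1, 0, 0, 1) → π⊥ ≈ (-0.292893, +0.707107); max(|x|,|y|,|x±y|/√2) = 0.707107 ≤ 1 ⇒ ∈ W
candidate 3: n = (-1, 1, -1, -1) → π⊥ ≈ (-2.414214, +1.000000); max(|x|,|y|,|x±y|/√2) = 2.414214 > 1 ⇒ ∉ W
candidate 4: n = (1, 2, 3, 3) → π⊥ ≈ (+1.707107, +0.535534); max(|x|,|y|,|x±y|/√2) = 1.707107 > 1 ⇒ ∉ W
candidate 5: n = (-2, 3, 3, 2) → π⊥ ≈ (-2.707107, +0.535534); max(|x|,|y|,|x±y|/√2) = 2.707107 > 1 ⇒ ∉ W
candidate 6: n = (-1, -1, 0, -1) → π⊥ ≈ (-1.000000, -1.414214); max(|x|,|y|,|x±y|/√2) = 1.707107 > 1 ⇒ ∉ W
candidate 7: n = (1, -1, 0, -1) → π⊥ ≈ (+1.000000, -1.414214); max(|x|,|y|,|x±y|/√2) = 1.707107 > 1 ⇒ ∉ W
candidate 8: n = (0, -2, 2, 1) → π⊥ ≈ (+2.121320, -2.707107); max(|x|,|y|,|x±y|/√2) = 3.414214 > 1 ⇒ ∉ W
candidate 9: n = (-3, -3, 3, 3) → π⊥ ≈ (+1.242641, -3.000000); max(|x|,|y|,|x±y|/√2) = 3.000000 > 1 ⇒ ∉ W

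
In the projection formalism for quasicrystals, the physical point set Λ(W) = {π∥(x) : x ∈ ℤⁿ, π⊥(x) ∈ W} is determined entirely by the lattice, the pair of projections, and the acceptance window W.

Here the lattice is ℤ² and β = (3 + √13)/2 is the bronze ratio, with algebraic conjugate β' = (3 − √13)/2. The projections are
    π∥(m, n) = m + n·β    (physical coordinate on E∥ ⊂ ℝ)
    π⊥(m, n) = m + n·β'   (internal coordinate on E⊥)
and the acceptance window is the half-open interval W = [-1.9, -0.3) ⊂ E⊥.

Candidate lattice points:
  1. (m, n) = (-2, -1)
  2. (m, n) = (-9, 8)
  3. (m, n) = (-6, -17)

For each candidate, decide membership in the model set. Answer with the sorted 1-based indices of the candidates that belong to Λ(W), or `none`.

Numerically β ≈ 3.302776 and β' = −1/β ≈ -0.302776.
candidate 1: (m,n)=(-2,-1) → π∥ = -2-1·β ≈ -5.302776, π⊥ = -2-1·β' ≈ -1.697224 ∈ [-1.9, -0.3) ⇒ IN Λ
candidate 2: (m,n)=(-9,8) → π∥ = -9+8·β ≈ 17.422205, π⊥ = -9+8·β' ≈ -11.422205 ∉ [-1.9, -0.3) ⇒ out
candidate 3: (m,n)=(-6,-17) → π∥ = -6-17·β ≈ -62.147186, π⊥ = -6-17·β' ≈ -0.852814 ∈ [-1.9, -0.3) ⇒ IN Λ

1, 3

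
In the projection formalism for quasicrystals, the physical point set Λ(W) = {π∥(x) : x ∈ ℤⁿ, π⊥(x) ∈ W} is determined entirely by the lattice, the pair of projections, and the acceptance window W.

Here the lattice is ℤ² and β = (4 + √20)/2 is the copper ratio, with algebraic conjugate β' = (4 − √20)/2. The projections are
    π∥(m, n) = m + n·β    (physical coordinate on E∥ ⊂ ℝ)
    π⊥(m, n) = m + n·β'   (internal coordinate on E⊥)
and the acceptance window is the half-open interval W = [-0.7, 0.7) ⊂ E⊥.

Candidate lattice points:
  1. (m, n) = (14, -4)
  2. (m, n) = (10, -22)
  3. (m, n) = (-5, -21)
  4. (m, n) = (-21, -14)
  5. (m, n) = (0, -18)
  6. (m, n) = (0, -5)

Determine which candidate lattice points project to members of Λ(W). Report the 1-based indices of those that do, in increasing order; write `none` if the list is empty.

3

Numerically β ≈ 4.23607 and β' = −1/β ≈ -0.23607.
candidate 1: (m,n)=(14,-4) → π∥ = 14-4·β ≈ -2.94427, π⊥ = 14-4·β' ≈ 14.94427 ∉ [-0.7, 0.7) ⇒ out
candidate 2: (m,n)=(10,-22) → π∥ = 10-22·β ≈ -83.19350, π⊥ = 10-22·β' ≈ 15.19350 ∉ [-0.7, 0.7) ⇒ out
candidate 3: (m,n)=(-5,-21) → π∥ = -5-21·β ≈ -93.95743, π⊥ = -5-21·β' ≈ -0.04257 ∈ [-0.7, 0.7) ⇒ IN Λ
candidate 4: (m,n)=(-21,-14) → π∥ = -21-14·β ≈ -80.30495, π⊥ = -21-14·β' ≈ -17.69505 ∉ [-0.7, 0.7) ⇒ out
candidate 5: (m,n)=(0,-18) → π∥ = 0-18·β ≈ -76.24922, π⊥ = 0-18·β' ≈ 4.24922 ∉ [-0.7, 0.7) ⇒ out
candidate 6: (m,n)=(0,-5) → π∥ = 0-5·β ≈ -21.18034, π⊥ = 0-5·β' ≈ 1.18034 ∉ [-0.7, 0.7) ⇒ out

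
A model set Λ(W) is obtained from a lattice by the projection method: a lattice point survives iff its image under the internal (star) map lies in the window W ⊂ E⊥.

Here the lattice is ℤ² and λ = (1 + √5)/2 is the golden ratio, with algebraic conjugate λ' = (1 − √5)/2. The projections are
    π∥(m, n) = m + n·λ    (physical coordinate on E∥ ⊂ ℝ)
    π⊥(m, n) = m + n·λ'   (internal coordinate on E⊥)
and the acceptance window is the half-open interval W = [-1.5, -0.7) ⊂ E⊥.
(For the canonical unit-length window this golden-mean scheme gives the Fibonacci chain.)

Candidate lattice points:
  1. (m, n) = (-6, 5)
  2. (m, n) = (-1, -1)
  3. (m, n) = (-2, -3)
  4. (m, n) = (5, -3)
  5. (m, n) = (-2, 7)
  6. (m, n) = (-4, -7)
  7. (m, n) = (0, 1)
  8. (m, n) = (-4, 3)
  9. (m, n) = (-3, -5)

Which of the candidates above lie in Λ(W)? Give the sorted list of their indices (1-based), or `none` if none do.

Compute λ' = (1−√5)/2 = -0.618034, so π⊥(m,n) = m -0.618034·n.
#1 (-6,5): internal coord -6 + (5)·λ' = -9.090170; -9.090170 ∉ [-1.5, -0.7) → out
#2 (-1,-1): internal coord -1 + (-1)·λ' = -0.381966; -0.381966 ∉ [-1.5, -0.7) → out
#3 (-2,-3): internal coord -2 + (-3)·λ' = -0.145898; -0.145898 ∉ [-1.5, -0.7) → out
#4 (5,-3): internal coord 5 + (-3)·λ' = +6.854102; +6.854102 ∉ [-1.5, -0.7) → out
#5 (-2,7): internal coord -2 + (7)·λ' = -6.326238; -6.326238 ∉ [-1.5, -0.7) → out
#6 (-4,-7): internal coord -4 + (-7)·λ' = +0.326238; +0.326238 ∉ [-1.5, -0.7) → out
#7 (0,1): internal coord 0 + (1)·λ' = -0.618034; -0.618034 ∉ [-1.5, -0.7) → out
#8 (-4,3): internal coord -4 + (3)·λ' = -5.854102; -5.854102 ∉ [-1.5, -0.7) → out
#9 (-3,-5): internal coord -3 + (-5)·λ' = +0.090170; +0.090170 ∉ [-1.5, -0.7) → out

none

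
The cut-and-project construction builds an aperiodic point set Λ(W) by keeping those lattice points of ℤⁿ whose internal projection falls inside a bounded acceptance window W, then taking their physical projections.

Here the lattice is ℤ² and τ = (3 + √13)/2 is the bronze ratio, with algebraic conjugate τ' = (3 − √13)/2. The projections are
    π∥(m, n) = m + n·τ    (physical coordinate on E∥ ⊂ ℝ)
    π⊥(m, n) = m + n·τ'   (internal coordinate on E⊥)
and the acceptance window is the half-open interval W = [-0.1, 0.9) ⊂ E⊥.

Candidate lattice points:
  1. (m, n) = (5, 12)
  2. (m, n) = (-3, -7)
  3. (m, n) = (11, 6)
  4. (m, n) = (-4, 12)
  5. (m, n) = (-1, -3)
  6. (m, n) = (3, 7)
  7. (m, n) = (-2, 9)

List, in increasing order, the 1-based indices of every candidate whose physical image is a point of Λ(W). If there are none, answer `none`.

5, 6

Compute τ' = (3−√13)/2 = -0.302776, so π⊥(m,n) = m -0.302776·n.
candidate 1: (m,n)=(5,12) → π∥ = 5+12·τ ≈ 44.633308, π⊥ = 5+12·τ' ≈ 1.366692 ∉ [-0.1, 0.9) ⇒ out
candidate 2: (m,n)=(-3,-7) → π∥ = -3-7·τ ≈ -26.119429, π⊥ = -3-7·τ' ≈ -0.880571 ∉ [-0.1, 0.9) ⇒ out
candidate 3: (m,n)=(11,6) → π∥ = 11+6·τ ≈ 30.816654, π⊥ = 11+6·τ' ≈ 9.183346 ∉ [-0.1, 0.9) ⇒ out
candidate 4: (m,n)=(-4,12) → π∥ = -4+12·τ ≈ 35.633308, π⊥ = -4+12·τ' ≈ -7.633308 ∉ [-0.1, 0.9) ⇒ out
candidate 5: (m,n)=(-1,-3) → π∥ = -1-3·τ ≈ -10.908327, π⊥ = -1-3·τ' ≈ -0.091673 ∈ [-0.1, 0.9) ⇒ IN Λ
candidate 6: (m,n)=(3,7) → π∥ = 3+7·τ ≈ 26.119429, π⊥ = 3+7·τ' ≈ 0.880571 ∈ [-0.1, 0.9) ⇒ IN Λ
candidate 7: (m,n)=(-2,9) → π∥ = -2+9·τ ≈ 27.724981, π⊥ = -2+9·τ' ≈ -4.724981 ∉ [-0.1, 0.9) ⇒ out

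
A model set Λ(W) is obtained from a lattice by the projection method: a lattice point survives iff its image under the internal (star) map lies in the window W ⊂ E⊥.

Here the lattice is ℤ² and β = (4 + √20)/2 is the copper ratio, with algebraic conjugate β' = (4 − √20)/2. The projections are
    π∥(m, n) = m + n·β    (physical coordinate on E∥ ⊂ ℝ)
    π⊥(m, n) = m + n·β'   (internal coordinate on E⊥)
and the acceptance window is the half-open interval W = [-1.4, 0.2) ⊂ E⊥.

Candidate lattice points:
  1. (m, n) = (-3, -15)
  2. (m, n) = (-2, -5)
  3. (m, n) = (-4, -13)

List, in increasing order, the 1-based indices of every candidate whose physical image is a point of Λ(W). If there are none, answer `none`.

2, 3

Compute β' = (4−√20)/2 = -0.236068, so π⊥(m,n) = m -0.236068·n.
#1 (-3,-15): internal coord -3 + (-15)·β' = +0.541020; +0.541020 ∉ [-1.4, 0.2) → out
#2 (-2,-5): internal coord -2 + (-5)·β' = -0.819660; -0.819660 ∈ [-1.4, 0.2) → IN Λ
#3 (-4,-13): internal coord -4 + (-13)·β' = -0.931116; -0.931116 ∈ [-1.4, 0.2) → IN Λ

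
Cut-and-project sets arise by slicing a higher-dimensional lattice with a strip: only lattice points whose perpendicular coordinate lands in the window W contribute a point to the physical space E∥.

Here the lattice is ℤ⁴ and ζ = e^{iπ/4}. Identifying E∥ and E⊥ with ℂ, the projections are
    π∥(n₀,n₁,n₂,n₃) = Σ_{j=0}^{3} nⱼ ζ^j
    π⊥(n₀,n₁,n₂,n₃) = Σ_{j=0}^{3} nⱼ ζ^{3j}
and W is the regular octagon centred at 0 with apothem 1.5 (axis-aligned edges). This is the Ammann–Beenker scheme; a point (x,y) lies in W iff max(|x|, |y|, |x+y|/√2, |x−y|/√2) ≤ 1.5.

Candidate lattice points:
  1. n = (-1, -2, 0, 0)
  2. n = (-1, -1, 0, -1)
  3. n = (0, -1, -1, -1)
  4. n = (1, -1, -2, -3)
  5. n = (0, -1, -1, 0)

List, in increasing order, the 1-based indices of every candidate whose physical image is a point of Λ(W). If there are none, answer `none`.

1, 3, 4, 5

With ζ = e^{iπ/4} the internal vectors are ζ^0,ζ^3,ζ^6,ζ^9.
#1 (-1, -2, 0, 0): internal (0.41421, -1.41421); octagon support 1.41421 vs apothem 1.5 → ∈ W
#2 (-1, -1, 0, -1): internal (-1.00000, -1.41421); octagon support 1.70711 vs apothem 1.5 → ∉ W
#3 (0, -1, -1, -1): internal (0.00000, -0.41421); octagon support 0.41421 vs apothem 1.5 → ∈ W
#4 (1, -1, -2, -3): internal (-0.41421, -0.82843); octagon support 0.87868 vs apothem 1.5 → ∈ W
#5 (0, -1, -1, 0): internal (0.70711, 0.29289); octagon support 0.70711 vs apothem 1.5 → ∈ W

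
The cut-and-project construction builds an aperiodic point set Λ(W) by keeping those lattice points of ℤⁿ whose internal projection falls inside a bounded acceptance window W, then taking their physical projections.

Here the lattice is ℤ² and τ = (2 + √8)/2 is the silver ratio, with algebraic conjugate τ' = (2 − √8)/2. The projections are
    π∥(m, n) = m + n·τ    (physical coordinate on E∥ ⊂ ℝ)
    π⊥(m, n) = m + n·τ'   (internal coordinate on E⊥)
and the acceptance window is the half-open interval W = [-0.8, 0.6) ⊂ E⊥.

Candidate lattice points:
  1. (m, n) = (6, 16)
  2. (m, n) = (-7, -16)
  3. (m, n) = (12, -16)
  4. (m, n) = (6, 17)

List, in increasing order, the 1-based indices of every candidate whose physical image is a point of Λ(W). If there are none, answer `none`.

Numerically τ ≈ 2.414214 and τ' = −1/τ ≈ -0.414214.
[1] lift (6,16): star map gives -0.627417; window check -0.8 ≤ -0.627417 < 0.6 is true → IN Λ
[2] lift (-7,-16): star map gives -0.372583; window check -0.8 ≤ -0.372583 < 0.6 is true → IN Λ
[3] lift (12,-16): star map gives 18.627417; window check -0.8 ≤ 18.627417 < 0.6 is false → out
[4] lift (6,17): star map gives -1.041631; window check -0.8 ≤ -1.041631 < 0.6 is false → out

1, 2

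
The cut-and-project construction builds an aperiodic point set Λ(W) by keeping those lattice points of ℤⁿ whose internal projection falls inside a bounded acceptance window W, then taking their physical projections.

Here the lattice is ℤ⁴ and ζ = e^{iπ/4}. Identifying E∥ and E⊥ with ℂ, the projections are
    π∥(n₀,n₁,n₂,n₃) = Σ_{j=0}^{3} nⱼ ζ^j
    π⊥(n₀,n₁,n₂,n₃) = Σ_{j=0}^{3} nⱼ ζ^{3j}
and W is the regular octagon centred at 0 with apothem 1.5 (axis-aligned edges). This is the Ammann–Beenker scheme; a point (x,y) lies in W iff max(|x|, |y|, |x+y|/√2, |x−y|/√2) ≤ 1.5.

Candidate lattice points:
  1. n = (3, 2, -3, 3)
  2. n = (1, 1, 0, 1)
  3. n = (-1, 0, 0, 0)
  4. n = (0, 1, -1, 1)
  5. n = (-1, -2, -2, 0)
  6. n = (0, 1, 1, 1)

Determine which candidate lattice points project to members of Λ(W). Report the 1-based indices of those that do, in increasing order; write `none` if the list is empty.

3, 5, 6

With ζ = e^{iπ/4} the internal vectors are ζ^0,ζ^3,ζ^6,ζ^9.
candidate 1: n = (3, 2, -3, 3) → π⊥ ≈ (+3.7071, +6.5355); max(|x|,|y|,|x±y|/√2) = 7.2426 > 1.5 ⇒ ∉ W
candidate 2: n = (1, 1, 0, 1) → π⊥ ≈ (+1.0000, +1.4142); max(|x|,|y|,|x±y|/√2) = 1.7071 > 1.5 ⇒ ∉ W
candidate 3: n = (-1, 0, 0, 0) → π⊥ ≈ (-1.0000, +0.0000); max(|x|,|y|,|x±y|/√2) = 1.0000 ≤ 1.5 ⇒ ∈ W
candidate 4: n = (0, 1, -1, 1) → π⊥ ≈ (+0.0000, +2.4142); max(|x|,|y|,|x±y|/√2) = 2.4142 > 1.5 ⇒ ∉ W
candidate 5: n = (-1, -2, -2, 0) → π⊥ ≈ (+0.4142, +0.5858); max(|x|,|y|,|x±y|/√2) = 0.7071 ≤ 1.5 ⇒ ∈ W
candidate 6: n = (0, 1, 1, 1) → π⊥ ≈ (+0.0000, +0.4142); max(|x|,|y|,|x±y|/√2) = 0.4142 ≤ 1.5 ⇒ ∈ W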